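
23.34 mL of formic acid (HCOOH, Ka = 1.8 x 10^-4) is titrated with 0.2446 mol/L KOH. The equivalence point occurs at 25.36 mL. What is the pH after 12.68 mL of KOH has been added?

3.74

12.68 mL is exactly half the equivalence volume (25.36/2), i.e. the half-equivalence point.
There, n(HA) = n(A^-), so pH = pKa = -log(1.8 x 10^-4) = 3.74.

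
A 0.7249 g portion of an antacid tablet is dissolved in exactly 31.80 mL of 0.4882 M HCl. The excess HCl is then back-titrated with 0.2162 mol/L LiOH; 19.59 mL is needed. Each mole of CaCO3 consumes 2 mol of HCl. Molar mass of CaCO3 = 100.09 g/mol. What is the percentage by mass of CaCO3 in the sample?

Total n(HCl) added = 0.4882 x 0.03180 = 0.01552 mol.
n(LiOH) used = 0.2162 x 0.01959 = 0.004235 mol, which equals the excess n(HCl).
So n(HCl) consumed by the sample = 0.01552 - 0.004235 = 0.01129 mol.
n(CaCO3) = 0.01129 / 2 = 0.005645 mol.
mass CaCO3 = 0.005645 x 100.09 = 0.5650 g, so %CaCO3 = 0.5650/0.7249 x 100 = 77.9%.

77.9%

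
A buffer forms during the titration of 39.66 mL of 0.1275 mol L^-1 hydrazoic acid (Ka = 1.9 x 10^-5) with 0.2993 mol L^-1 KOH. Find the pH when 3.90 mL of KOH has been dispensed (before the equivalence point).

4.20

Initial n(HN3) = 0.1275 x 0.03966 = 0.005057 mol.
n(KOH) added = 0.2993 x 0.003900 = 0.001167 mol, converting that many moles of HN3 to N3-.
Remaining n(HN3) = 0.003889 mol; n(N3-) = 0.001167 mol.
By Henderson-Hasselbalch, pH = pKa + log([A^-]/[HA]) = 4.72 + log(0.001167/0.003889) = 4.72 + (-0.52) = 4.20.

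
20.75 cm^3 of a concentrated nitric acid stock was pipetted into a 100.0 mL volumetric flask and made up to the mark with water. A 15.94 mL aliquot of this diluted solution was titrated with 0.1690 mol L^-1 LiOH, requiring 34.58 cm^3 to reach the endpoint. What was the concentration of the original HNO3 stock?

1.77 M

n(LiOH) = 0.1690 x 0.03458 = 0.005844 mol.
n(HNO3) in the aliquot = 0.005844 mol.
[diluted HNO3] = 0.005844 / 0.01594 = 0.3666 M.
Dilution factor = 100.0/20.75 = 4.819, so [stock] = 0.3666 x 4.819 = 1.77 M.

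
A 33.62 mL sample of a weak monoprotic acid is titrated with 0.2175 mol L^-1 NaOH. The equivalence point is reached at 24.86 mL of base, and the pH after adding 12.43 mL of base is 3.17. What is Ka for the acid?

6.8 x 10^-4

12.43 mL is half of the equivalence volume, so this is the half-equivalence point where [HA] = [A^-].
At half-equivalence pH = pKa, so pKa = 3.17.
Ka = 10^(-3.17) = 6.8 x 10^-4.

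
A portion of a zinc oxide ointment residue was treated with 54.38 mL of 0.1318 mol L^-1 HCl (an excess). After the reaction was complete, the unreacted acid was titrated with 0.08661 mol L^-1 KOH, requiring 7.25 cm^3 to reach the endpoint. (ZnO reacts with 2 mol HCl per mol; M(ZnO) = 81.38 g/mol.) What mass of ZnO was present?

Total n(HCl) added = 0.1318 x 0.05438 = 0.007167 mol.
n(KOH) used = 0.08661 x 0.007250 = 0.0006279 mol, which equals the excess n(HCl).
So n(HCl) consumed by the sample = 0.007167 - 0.0006279 = 0.006539 mol.
n(ZnO) = 0.006539 / 2 = 0.003270 mol.
mass = 0.003270 mol x 81.38 g/mol = 0.266 g.

0.266 g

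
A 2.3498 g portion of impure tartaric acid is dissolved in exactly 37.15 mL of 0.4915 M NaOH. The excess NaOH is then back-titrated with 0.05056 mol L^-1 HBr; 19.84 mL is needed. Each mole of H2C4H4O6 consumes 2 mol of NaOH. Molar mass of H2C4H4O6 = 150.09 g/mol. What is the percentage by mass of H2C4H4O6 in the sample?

55.1%

Total n(NaOH) added = 0.4915 x 0.03715 = 0.01826 mol.
n(HBr) used = 0.05056 x 0.01984 = 0.001003 mol, which equals the excess n(NaOH).
So n(NaOH) consumed by the sample = 0.01826 - 0.001003 = 0.01726 mol.
n(H2C4H4O6) = 0.01726 / 2 = 0.008628 mol.
mass H2C4H4O6 = 0.008628 x 150.09 = 1.295 g, so %H2C4H4O6 = 1.295/2.3498 x 100 = 55.1%.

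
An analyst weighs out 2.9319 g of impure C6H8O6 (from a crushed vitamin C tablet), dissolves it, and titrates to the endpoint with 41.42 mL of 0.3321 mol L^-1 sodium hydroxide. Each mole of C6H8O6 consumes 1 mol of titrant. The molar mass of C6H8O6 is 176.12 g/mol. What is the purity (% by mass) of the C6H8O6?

82.6%

n(NaOH) = 0.3321 x 0.04142 = 0.01376 mol.
n(C6H8O6) = 0.01376 / 1 = 0.01376 mol.
mass of C6H8O6 = 0.01376 x 176.12 = 2.423 g.
% purity = 2.423 / 2.9319 x 100 = 82.6%.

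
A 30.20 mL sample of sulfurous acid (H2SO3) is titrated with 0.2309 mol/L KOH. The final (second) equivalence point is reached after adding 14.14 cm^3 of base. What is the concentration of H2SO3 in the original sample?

0.0541 M

n(KOH) = 0.2309 x 0.01414 = 0.003265 mol.
At the final (second) equivalence point, 2 mol OH^- react per mol H2SO3, so n(H2SO3) = 0.003265 / 2 = 0.001632 mol.
[H2SO3] = 0.001632 / 0.03020 L = 0.0541 M.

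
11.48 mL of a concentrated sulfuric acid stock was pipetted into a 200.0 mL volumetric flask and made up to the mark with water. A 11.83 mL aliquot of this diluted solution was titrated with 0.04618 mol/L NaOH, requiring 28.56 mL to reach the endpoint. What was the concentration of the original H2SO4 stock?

n(NaOH) = 0.04618 x 0.02856 = 0.001319 mol.
n(H2SO4) in the aliquot = 0.001319 x 1/2 = 0.0006595 mol.
[diluted H2SO4] = 0.0006595 / 0.01183 = 0.05574 M.
Dilution factor = 200.0/11.48 = 17.42, so [stock] = 0.05574 x 17.42 = 0.971 M.

0.971 M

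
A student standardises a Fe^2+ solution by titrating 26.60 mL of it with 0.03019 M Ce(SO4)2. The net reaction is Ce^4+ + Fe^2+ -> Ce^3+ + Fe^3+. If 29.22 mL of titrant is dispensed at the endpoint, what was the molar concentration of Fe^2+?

0.0332 M

n(Ce(SO4)2) = 0.03019 x 0.02922 = 0.0008822 mol.
From the balanced equation, 1 mol Ce(SO4)2 reacts with 1 mol Fe^2+, so n(Fe^2+) = 0.0008822 x 1/1 = 0.0008822 mol.
[Fe^2+] = 0.0008822 / 0.02660 L = 0.0332 M.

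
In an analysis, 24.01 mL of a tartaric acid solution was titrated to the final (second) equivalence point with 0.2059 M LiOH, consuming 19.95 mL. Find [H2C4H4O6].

n(LiOH) = 0.2059 x 0.01995 = 0.004108 mol.
At the final (second) equivalence point, 2 mol OH^- react per mol H2C4H4O6, so n(H2C4H4O6) = 0.004108 / 2 = 0.002054 mol.
[H2C4H4O6] = 0.002054 / 0.02401 L = 0.0855 M.

0.0855 M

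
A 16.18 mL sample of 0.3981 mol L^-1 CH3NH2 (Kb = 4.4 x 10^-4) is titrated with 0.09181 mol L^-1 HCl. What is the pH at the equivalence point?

5.89

n(CH3NH2) = 0.3981 x 0.01618 = 0.006441 mol; V(HCl) at equivalence = 0.006441/0.09181 = 0.07016 L.
At equivalence the base is fully converted to CH3NH3+; total volume = 0.08634 L, so [CH3NH3+] = 0.006441/0.08634 = 0.07460 M.
Ka(CH3NH3+) = Kw/Kb = 1.0e-14 / 4.4 x 10^-4 = 2.27e-11.
[H^+] = sqrt(Ka x [CH3NH3+]) = sqrt(2.27e-11 x 0.07460) = 1.30e-6 M.
pH = -log(1.30e-6) = 5.89.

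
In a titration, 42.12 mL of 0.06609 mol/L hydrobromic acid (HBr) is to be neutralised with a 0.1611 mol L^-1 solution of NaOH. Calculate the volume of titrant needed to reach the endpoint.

17.3 mL

n(HBr) = 0.06609 mol/L x 0.04212 L = 0.002784 mol.
At equivalence n(NaOH) = n(HBr) = 0.002784 mol.
V(NaOH) = 0.002784 / 0.1611 = 0.01728 L = 17.3 mL.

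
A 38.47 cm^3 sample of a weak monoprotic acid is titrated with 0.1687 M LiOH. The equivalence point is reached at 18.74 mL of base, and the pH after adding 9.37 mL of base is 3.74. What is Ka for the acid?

1.8 x 10^-4

9.37 mL is half of the equivalence volume, so this is the half-equivalence point where [HA] = [A^-].
At half-equivalence pH = pKa, so pKa = 3.74.
Ka = 10^(-3.74) = 1.8 x 10^-4.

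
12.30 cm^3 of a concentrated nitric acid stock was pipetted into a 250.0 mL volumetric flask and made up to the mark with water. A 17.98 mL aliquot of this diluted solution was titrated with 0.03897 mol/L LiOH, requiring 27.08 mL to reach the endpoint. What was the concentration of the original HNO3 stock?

1.19 M

n(LiOH) = 0.03897 x 0.02708 = 0.001055 mol.
n(HNO3) in the aliquot = 0.001055 mol.
[diluted HNO3] = 0.001055 / 0.01798 = 0.05869 M.
Dilution factor = 250.0/12.30 = 20.33, so [stock] = 0.05869 x 20.33 = 1.19 M.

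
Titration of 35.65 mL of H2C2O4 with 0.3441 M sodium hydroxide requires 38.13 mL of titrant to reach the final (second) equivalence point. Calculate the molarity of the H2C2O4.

n(NaOH) = 0.3441 x 0.03813 = 0.01312 mol.
At the final (second) equivalence point, 2 mol OH^- react per mol H2C2O4, so n(H2C2O4) = 0.01312 / 2 = 0.006560 mol.
[H2C2O4] = 0.006560 / 0.03565 L = 0.184 M.

0.184 M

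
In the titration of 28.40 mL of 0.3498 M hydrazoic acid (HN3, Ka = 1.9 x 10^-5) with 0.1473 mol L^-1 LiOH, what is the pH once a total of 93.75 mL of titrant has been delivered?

12.50

n(acid) = 0.3498 x 0.02840 = 0.009934 mol; n(LiOH) added = 0.1473 x 0.09375 = 0.01381 mol.
Base is in excess by 0.01381 - 0.009934 = 0.003875 mol in a total volume of 0.1222 L.
[OH^-] = 0.003875/0.1222 = 0.03172 M, so pOH = 1.50 and pH = 14.00 - 1.50 = 12.50.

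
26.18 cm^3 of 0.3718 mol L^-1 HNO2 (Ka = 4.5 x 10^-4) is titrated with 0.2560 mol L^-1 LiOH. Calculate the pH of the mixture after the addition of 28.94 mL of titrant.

3.85

Initial n(HNO2) = 0.3718 x 0.02618 = 0.009734 mol.
n(LiOH) added = 0.2560 x 0.02894 = 0.007409 mol, converting that many moles of HNO2 to NO2-.
Remaining n(HNO2) = 0.002325 mol; n(NO2-) = 0.007409 mol.
By Henderson-Hasselbalch, pH = pKa + log([A^-]/[HA]) = 3.35 + log(0.007409/0.002325) = 3.35 + (+0.50) = 3.85.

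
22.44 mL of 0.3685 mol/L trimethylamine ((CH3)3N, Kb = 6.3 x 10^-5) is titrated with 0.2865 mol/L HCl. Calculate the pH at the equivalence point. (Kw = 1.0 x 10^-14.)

5.30

n((CH3)3N) = 0.3685 x 0.02244 = 0.008269 mol; V(HCl) at equivalence = 0.008269/0.2865 = 0.02886 L.
At equivalence the base is fully converted to (CH3)3NH+; total volume = 0.05130 L, so [(CH3)3NH+] = 0.008269/0.05130 = 0.1612 M.
Ka((CH3)3NH+) = Kw/Kb = 1.0e-14 / 6.3 x 10^-5 = 1.59e-10.
[H^+] = sqrt(Ka x [(CH3)3NH+]) = sqrt(1.59e-10 x 0.1612) = 5.06e-6 M.
pH = -log(5.06e-6) = 5.30.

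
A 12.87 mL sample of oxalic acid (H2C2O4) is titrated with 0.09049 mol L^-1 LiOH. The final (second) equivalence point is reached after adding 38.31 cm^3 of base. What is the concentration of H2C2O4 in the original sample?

n(LiOH) = 0.09049 x 0.03831 = 0.003467 mol.
At the final (second) equivalence point, 2 mol OH^- react per mol H2C2O4, so n(H2C2O4) = 0.003467 / 2 = 0.001733 mol.
[H2C2O4] = 0.001733 / 0.01287 L = 0.135 M.

0.135 M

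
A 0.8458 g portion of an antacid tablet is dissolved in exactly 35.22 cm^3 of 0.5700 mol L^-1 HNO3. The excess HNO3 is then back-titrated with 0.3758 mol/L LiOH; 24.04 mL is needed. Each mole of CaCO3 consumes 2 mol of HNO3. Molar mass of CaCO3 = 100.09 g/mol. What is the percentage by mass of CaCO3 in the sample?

65.3%

Total n(HNO3) added = 0.5700 x 0.03522 = 0.02008 mol.
n(LiOH) used = 0.3758 x 0.02404 = 0.009034 mol, which equals the excess n(HNO3).
So n(HNO3) consumed by the sample = 0.02008 - 0.009034 = 0.01104 mol.
n(CaCO3) = 0.01104 / 2 = 0.005521 mol.
mass CaCO3 = 0.005521 x 100.09 = 0.5526 g, so %CaCO3 = 0.5526/0.8458 x 100 = 65.3%.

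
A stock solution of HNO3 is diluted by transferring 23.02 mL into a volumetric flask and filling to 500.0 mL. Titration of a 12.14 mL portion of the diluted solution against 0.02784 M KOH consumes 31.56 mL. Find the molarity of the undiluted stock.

n(KOH) = 0.02784 x 0.03156 = 0.0008786 mol.
n(HNO3) in the aliquot = 0.0008786 mol.
[diluted HNO3] = 0.0008786 / 0.01214 = 0.07237 M.
Dilution factor = 500.0/23.02 = 21.72, so [stock] = 0.07237 x 21.72 = 1.57 M.

1.57 M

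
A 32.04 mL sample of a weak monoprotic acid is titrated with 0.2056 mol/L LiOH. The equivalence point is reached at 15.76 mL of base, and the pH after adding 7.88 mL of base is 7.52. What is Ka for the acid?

3.0 x 10^-8

7.88 mL is half of the equivalence volume, so this is the half-equivalence point where [HA] = [A^-].
At half-equivalence pH = pKa, so pKa = 7.52.
Ka = 10^(-7.52) = 3.0 x 10^-8.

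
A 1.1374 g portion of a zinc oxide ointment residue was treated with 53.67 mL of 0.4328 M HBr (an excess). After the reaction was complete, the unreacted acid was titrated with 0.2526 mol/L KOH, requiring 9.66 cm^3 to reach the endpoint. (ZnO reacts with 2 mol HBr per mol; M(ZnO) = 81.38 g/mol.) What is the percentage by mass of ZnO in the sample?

74.4%

Total n(HBr) added = 0.4328 x 0.05367 = 0.02323 mol.
n(KOH) used = 0.2526 x 0.009660 = 0.002440 mol, which equals the excess n(HBr).
So n(HBr) consumed by the sample = 0.02323 - 0.002440 = 0.02079 mol.
n(ZnO) = 0.02079 / 2 = 0.01039 mol.
mass ZnO = 0.01039 x 81.38 = 0.8459 g, so %ZnO = 0.8459/1.1374 x 100 = 74.4%.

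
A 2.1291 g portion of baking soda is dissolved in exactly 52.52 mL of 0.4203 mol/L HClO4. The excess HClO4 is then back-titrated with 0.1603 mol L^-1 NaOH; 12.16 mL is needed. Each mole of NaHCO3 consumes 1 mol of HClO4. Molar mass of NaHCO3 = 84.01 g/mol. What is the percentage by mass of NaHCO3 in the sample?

79.4%

Total n(HClO4) added = 0.4203 x 0.05252 = 0.02207 mol.
n(NaOH) used = 0.1603 x 0.01216 = 0.001949 mol, which equals the excess n(HClO4).
So n(HClO4) consumed by the sample = 0.02207 - 0.001949 = 0.02012 mol.
n(NaHCO3) = 0.02012 / 1 = 0.02012 mol.
mass NaHCO3 = 0.02012 x 84.01 = 1.691 g, so %NaHCO3 = 1.691/2.1291 x 100 = 79.4%.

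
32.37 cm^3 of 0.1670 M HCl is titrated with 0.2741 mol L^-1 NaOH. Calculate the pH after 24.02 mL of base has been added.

n(acid) = 0.1670 x 0.03237 = 0.005406 mol; n(NaOH) added = 0.2741 x 0.02402 = 0.006584 mol.
Base is in excess by 0.006584 - 0.005406 = 0.001178 mol in a total volume of 0.05639 L.
[OH^-] = 0.001178/0.05639 = 0.02089 M, so pOH = 1.68 and pH = 14.00 - 1.68 = 12.32.

12.32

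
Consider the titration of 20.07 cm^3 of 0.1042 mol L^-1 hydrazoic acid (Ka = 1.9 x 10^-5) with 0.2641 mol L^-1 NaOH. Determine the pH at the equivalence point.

n(HN3) = 0.1042 x 0.02007 = 0.002091 mol; V(NaOH) at equivalence = 0.002091/0.2641 = 0.007919 L.
At equivalence all the acid is converted to N3-; total volume = 0.02007 + 0.007919 = 0.02799 L, so [N3-] = 0.002091/0.02799 = 0.07472 M.
Kb = Kw/Ka = 1.0e-14 / 1.9 x 10^-5 = 5.26e-10.
[OH^-] = sqrt(Kb x [N3-]) = sqrt(5.26e-10 x 0.07472) = 6.27e-6 M.
pOH = 5.20, so pH = 14.00 - 5.20 = 8.80.

8.80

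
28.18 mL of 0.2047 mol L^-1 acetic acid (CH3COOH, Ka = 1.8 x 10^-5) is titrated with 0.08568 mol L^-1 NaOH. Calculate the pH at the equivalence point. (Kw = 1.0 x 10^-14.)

8.76

n(CH3COOH) = 0.2047 x 0.02818 = 0.005768 mol; V(NaOH) at equivalence = 0.005768/0.08568 = 0.06733 L.
At equivalence all the acid is converted to CH3COO-; total volume = 0.02818 + 0.06733 = 0.09551 L, so [CH3COO-] = 0.005768/0.09551 = 0.06040 M.
Kb = Kw/Ka = 1.0e-14 / 1.8 x 10^-5 = 5.56e-10.
[OH^-] = sqrt(Kb x [CH3COO-]) = sqrt(5.56e-10 x 0.06040) = 5.79e-6 M.
pOH = 5.24, so pH = 14.00 - 5.24 = 8.76.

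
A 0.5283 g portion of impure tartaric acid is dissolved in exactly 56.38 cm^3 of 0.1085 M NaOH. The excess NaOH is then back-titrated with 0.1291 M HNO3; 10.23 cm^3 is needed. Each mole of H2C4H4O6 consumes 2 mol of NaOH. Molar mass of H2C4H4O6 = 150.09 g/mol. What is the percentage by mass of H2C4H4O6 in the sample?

68.1%

Total n(NaOH) added = 0.1085 x 0.05638 = 0.006117 mol.
n(HNO3) used = 0.1291 x 0.01023 = 0.001321 mol, which equals the excess n(NaOH).
So n(NaOH) consumed by the sample = 0.006117 - 0.001321 = 0.004797 mol.
n(H2C4H4O6) = 0.004797 / 2 = 0.002398 mol.
mass H2C4H4O6 = 0.002398 x 150.09 = 0.3600 g, so %H2C4H4O6 = 0.3600/0.5283 x 100 = 68.1%.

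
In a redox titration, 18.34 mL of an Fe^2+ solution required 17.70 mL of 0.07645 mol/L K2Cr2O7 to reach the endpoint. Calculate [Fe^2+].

n(K2Cr2O7) = 0.07645 x 0.01770 = 0.001353 mol.
From the balanced equation, 1 mol K2Cr2O7 reacts with 6 mol Fe^2+, so n(Fe^2+) = 0.001353 x 6/1 = 0.008119 mol.
[Fe^2+] = 0.008119 / 0.01834 L = 0.443 M.

0.443 M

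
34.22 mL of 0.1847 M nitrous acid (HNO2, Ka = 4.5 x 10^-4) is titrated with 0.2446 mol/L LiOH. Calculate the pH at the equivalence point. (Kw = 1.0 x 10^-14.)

n(HNO2) = 0.1847 x 0.03422 = 0.006320 mol; V(LiOH) at equivalence = 0.006320/0.2446 = 0.02584 L.
At equivalence all the acid is converted to NO2-; total volume = 0.03422 + 0.02584 = 0.06006 L, so [NO2-] = 0.006320/0.06006 = 0.1052 M.
Kb = Kw/Ka = 1.0e-14 / 4.5 x 10^-4 = 2.22e-11.
[OH^-] = sqrt(Kb x [NO2-]) = sqrt(2.22e-11 x 0.1052) = 1.53e-6 M.
pOH = 5.82, so pH = 14.00 - 5.82 = 8.18.

8.18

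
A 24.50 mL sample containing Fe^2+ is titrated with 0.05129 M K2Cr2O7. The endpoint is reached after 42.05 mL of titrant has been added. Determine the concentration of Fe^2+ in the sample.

n(K2Cr2O7) = 0.05129 x 0.04205 = 0.002157 mol.
From the balanced equation, 1 mol K2Cr2O7 reacts with 6 mol Fe^2+, so n(Fe^2+) = 0.002157 x 6/1 = 0.01294 mol.
[Fe^2+] = 0.01294 / 0.02450 L = 0.528 M.

0.528 M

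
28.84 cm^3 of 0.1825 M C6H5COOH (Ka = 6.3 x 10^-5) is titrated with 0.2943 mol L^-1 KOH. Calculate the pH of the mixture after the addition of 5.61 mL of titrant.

Initial n(C6H5COOH) = 0.1825 x 0.02884 = 0.005263 mol.
n(KOH) added = 0.2943 x 0.005610 = 0.001651 mol, converting that many moles of C6H5COOH to C6H5COO-.
Remaining n(C6H5COOH) = 0.003612 mol; n(C6H5COO-) = 0.001651 mol.
By Henderson-Hasselbalch, pH = pKa + log([A^-]/[HA]) = 4.20 + log(0.001651/0.003612) = 4.20 + (-0.34) = 3.86.

3.86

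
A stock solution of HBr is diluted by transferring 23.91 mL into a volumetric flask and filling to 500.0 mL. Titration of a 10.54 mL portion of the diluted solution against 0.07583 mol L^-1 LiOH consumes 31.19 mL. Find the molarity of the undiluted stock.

4.69 M

n(LiOH) = 0.07583 x 0.03119 = 0.002365 mol.
n(HBr) in the aliquot = 0.002365 mol.
[diluted HBr] = 0.002365 / 0.01054 = 0.2244 M.
Dilution factor = 500.0/23.91 = 20.91, so [stock] = 0.2244 x 20.91 = 4.69 M.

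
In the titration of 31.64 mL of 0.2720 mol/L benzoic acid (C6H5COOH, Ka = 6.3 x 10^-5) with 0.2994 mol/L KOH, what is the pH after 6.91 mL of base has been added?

Initial n(C6H5COOH) = 0.2720 x 0.03164 = 0.008606 mol.
n(KOH) added = 0.2994 x 0.006910 = 0.002069 mol, converting that many moles of C6H5COOH to C6H5COO-.
Remaining n(C6H5COOH) = 0.006537 mol; n(C6H5COO-) = 0.002069 mol.
By Henderson-Hasselbalch, pH = pKa + log([A^-]/[HA]) = 4.20 + log(0.002069/0.006537) = 4.20 + (-0.50) = 3.70.

3.70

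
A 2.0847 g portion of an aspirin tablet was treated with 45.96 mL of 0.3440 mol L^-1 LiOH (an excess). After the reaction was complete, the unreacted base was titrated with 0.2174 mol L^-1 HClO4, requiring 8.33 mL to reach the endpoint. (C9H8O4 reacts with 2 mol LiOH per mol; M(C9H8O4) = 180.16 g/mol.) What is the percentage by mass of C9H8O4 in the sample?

60.5%

Total n(LiOH) added = 0.3440 x 0.04596 = 0.01581 mol.
n(HClO4) used = 0.2174 x 0.008330 = 0.001811 mol, which equals the excess n(LiOH).
So n(LiOH) consumed by the sample = 0.01581 - 0.001811 = 0.01400 mol.
n(C9H8O4) = 0.01400 / 2 = 0.007000 mol.
mass C9H8O4 = 0.007000 x 180.16 = 1.261 g, so %C9H8O4 = 1.261/2.0847 x 100 = 60.5%.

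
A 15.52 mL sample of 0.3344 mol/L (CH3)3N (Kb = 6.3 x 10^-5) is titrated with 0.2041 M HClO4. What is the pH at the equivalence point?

5.35

n((CH3)3N) = 0.3344 x 0.01552 = 0.005190 mol; V(HClO4) at equivalence = 0.005190/0.2041 = 0.02543 L.
At equivalence the base is fully converted to (CH3)3NH+; total volume = 0.04095 L, so [(CH3)3NH+] = 0.005190/0.04095 = 0.1267 M.
Ka((CH3)3NH+) = Kw/Kb = 1.0e-14 / 6.3 x 10^-5 = 1.59e-10.
[H^+] = sqrt(Ka x [(CH3)3NH+]) = sqrt(1.59e-10 x 0.1267) = 4.49e-6 M.
pH = -log(4.49e-6) = 5.35.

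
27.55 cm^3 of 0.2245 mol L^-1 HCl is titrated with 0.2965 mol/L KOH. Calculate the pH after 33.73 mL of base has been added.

n(acid) = 0.2245 x 0.02755 = 0.006185 mol; n(KOH) added = 0.2965 x 0.03373 = 0.01000 mol.
Base is in excess by 0.01000 - 0.006185 = 0.003816 mol in a total volume of 0.06128 L.
[OH^-] = 0.003816/0.06128 = 0.06227 M, so pOH = 1.21 and pH = 14.00 - 1.21 = 12.79.

12.79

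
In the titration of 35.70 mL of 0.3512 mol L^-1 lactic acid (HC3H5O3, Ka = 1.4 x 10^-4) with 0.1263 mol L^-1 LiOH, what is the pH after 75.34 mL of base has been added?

4.35

Initial n(HC3H5O3) = 0.3512 x 0.03570 = 0.01254 mol.
n(LiOH) added = 0.1263 x 0.07534 = 0.009515 mol, converting that many moles of HC3H5O3 to C3H5O3-.
Remaining n(HC3H5O3) = 0.003022 mol; n(C3H5O3-) = 0.009515 mol.
By Henderson-Hasselbalch, pH = pKa + log([A^-]/[HA]) = 3.85 + log(0.009515/0.003022) = 3.85 + (+0.50) = 4.35.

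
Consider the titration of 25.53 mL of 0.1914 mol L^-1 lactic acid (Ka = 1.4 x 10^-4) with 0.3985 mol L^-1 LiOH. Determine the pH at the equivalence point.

8.48

n(HC3H5O3) = 0.1914 x 0.02553 = 0.004886 mol; V(LiOH) at equivalence = 0.004886/0.3985 = 0.01226 L.
At equivalence all the acid is converted to C3H5O3-; total volume = 0.02553 + 0.01226 = 0.03779 L, so [C3H5O3-] = 0.004886/0.03779 = 0.1293 M.
Kb = Kw/Ka = 1.0e-14 / 1.4 x 10^-4 = 7.14e-11.
[OH^-] = sqrt(Kb x [C3H5O3-]) = sqrt(7.14e-11 x 0.1293) = 3.04e-6 M.
pOH = 5.52, so pH = 14.00 - 5.52 = 8.48.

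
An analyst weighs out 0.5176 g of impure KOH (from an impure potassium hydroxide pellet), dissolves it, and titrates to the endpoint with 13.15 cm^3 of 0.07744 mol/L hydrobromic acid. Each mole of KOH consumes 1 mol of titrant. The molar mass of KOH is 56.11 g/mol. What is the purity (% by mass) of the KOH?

n(HBr) = 0.07744 x 0.01315 = 0.001018 mol.
n(KOH) = 0.001018 / 1 = 0.001018 mol.
mass of KOH = 0.001018 x 56.11 = 0.05714 g.
% purity = 0.05714 / 0.5176 x 100 = 11.0%.

11.0%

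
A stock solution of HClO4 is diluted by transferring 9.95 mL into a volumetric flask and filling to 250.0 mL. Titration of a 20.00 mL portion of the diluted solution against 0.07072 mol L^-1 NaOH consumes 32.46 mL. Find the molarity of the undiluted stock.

2.88 M

n(NaOH) = 0.07072 x 0.03246 = 0.002296 mol.
n(HClO4) in the aliquot = 0.002296 mol.
[diluted HClO4] = 0.002296 / 0.02000 = 0.1148 M.
Dilution factor = 250.0/9.950 = 25.13, so [stock] = 0.1148 x 25.13 = 2.88 M.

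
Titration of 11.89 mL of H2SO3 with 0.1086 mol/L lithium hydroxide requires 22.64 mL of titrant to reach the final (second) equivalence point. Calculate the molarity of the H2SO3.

n(LiOH) = 0.1086 x 0.02264 = 0.002459 mol.
At the final (second) equivalence point, 2 mol OH^- react per mol H2SO3, so n(H2SO3) = 0.002459 / 2 = 0.001229 mol.
[H2SO3] = 0.001229 / 0.01189 L = 0.103 M.

0.103 M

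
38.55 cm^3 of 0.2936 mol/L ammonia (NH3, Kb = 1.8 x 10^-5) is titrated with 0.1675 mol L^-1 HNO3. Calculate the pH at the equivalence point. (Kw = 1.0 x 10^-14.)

5.11

n(NH3) = 0.2936 x 0.03855 = 0.01132 mol; V(HNO3) at equivalence = 0.01132/0.1675 = 0.06757 L.
At equivalence the base is fully converted to NH4+; total volume = 0.1061 L, so [NH4+] = 0.01132/0.1061 = 0.1067 M.
Ka(NH4+) = Kw/Kb = 1.0e-14 / 1.8 x 10^-5 = 5.56e-10.
[H^+] = sqrt(Ka x [NH4+]) = sqrt(5.56e-10 x 0.1067) = 7.70e-6 M.
pH = -log(7.70e-6) = 5.11.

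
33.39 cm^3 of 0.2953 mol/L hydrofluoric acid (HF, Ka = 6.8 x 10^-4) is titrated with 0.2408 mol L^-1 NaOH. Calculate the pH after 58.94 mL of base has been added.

n(acid) = 0.2953 x 0.03339 = 0.009860 mol; n(NaOH) added = 0.2408 x 0.05894 = 0.01419 mol.
Base is in excess by 0.01419 - 0.009860 = 0.004333 mol in a total volume of 0.09233 L.
[OH^-] = 0.004333/0.09233 = 0.04693 M, so pOH = 1.33 and pH = 14.00 - 1.33 = 12.67.

12.67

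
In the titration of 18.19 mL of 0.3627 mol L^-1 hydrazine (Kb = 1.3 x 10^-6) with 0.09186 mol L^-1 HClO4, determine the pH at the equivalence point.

n(N2H4) = 0.3627 x 0.01819 = 0.006598 mol; V(HClO4) at equivalence = 0.006598/0.09186 = 0.07182 L.
At equivalence the base is fully converted to N2H5+; total volume = 0.09001 L, so [N2H5+] = 0.006598/0.09001 = 0.07330 M.
Ka(N2H5+) = Kw/Kb = 1.0e-14 / 1.3 x 10^-6 = 7.69e-9.
[H^+] = sqrt(Ka x [N2H5+]) = sqrt(7.69e-9 x 0.07330) = 2.37e-5 M.
pH = -log(2.37e-5) = 4.62.

4.62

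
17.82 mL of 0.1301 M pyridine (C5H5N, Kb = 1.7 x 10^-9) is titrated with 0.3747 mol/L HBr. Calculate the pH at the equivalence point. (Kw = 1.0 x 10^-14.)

n(C5H5N) = 0.1301 x 0.01782 = 0.002318 mol; V(HBr) at equivalence = 0.002318/0.3747 = 0.006187 L.
At equivalence the base is fully converted to C5H5NH+; total volume = 0.02401 L, so [C5H5NH+] = 0.002318/0.02401 = 0.09657 M.
Ka(C5H5NH+) = Kw/Kb = 1.0e-14 / 1.7 x 10^-9 = 5.88e-6.
[H^+] = sqrt(Ka x [C5H5NH+]) = sqrt(5.88e-6 x 0.09657) = 0.000754 M.
pH = -log(0.000754) = 3.12.

3.12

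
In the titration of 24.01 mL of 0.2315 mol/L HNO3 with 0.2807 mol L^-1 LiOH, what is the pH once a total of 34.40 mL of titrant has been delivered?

n(acid) = 0.2315 x 0.02401 = 0.005558 mol; n(LiOH) added = 0.2807 x 0.03440 = 0.009656 mol.
Base is in excess by 0.009656 - 0.005558 = 0.004098 mol in a total volume of 0.05841 L.
[OH^-] = 0.004098/0.05841 = 0.07016 M, so pOH = 1.15 and pH = 14.00 - 1.15 = 12.85.

12.85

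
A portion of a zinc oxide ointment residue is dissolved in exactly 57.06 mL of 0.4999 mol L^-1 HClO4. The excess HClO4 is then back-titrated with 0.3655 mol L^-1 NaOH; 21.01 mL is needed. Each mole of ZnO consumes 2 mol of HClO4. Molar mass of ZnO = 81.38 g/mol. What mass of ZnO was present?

Total n(HClO4) added = 0.4999 x 0.05706 = 0.02852 mol.
n(NaOH) used = 0.3655 x 0.02101 = 0.007679 mol, which equals the excess n(HClO4).
So n(HClO4) consumed by the sample = 0.02852 - 0.007679 = 0.02085 mol.
n(ZnO) = 0.02085 / 2 = 0.01042 mol.
mass = 0.01042 mol x 81.38 g/mol = 0.848 g.

0.848 g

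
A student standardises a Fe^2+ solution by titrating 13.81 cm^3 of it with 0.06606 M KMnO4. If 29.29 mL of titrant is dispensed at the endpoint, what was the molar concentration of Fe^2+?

n(KMnO4) = 0.06606 x 0.02929 = 0.001935 mol.
From the balanced equation, 1 mol KMnO4 reacts with 5 mol Fe^2+, so n(Fe^2+) = 0.001935 x 5/1 = 0.009674 mol.
[Fe^2+] = 0.009674 / 0.01381 L = 0.701 M.

0.701 M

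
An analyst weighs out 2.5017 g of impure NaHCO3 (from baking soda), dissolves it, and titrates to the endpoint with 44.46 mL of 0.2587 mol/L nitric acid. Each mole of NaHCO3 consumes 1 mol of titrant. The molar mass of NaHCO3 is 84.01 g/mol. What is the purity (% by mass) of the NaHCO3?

38.6%

n(HNO3) = 0.2587 x 0.04446 = 0.01150 mol.
n(NaHCO3) = 0.01150 / 1 = 0.01150 mol.
mass of NaHCO3 = 0.01150 x 84.01 = 0.9663 g.
% purity = 0.9663 / 2.5017 x 100 = 38.6%.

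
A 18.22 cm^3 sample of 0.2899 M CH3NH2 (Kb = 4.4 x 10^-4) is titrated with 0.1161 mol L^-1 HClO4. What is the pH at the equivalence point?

5.86

n(CH3NH2) = 0.2899 x 0.01822 = 0.005282 mol; V(HClO4) at equivalence = 0.005282/0.1161 = 0.04550 L.
At equivalence the base is fully converted to CH3NH3+; total volume = 0.06372 L, so [CH3NH3+] = 0.005282/0.06372 = 0.08290 M.
Ka(CH3NH3+) = Kw/Kb = 1.0e-14 / 4.4 x 10^-4 = 2.27e-11.
[H^+] = sqrt(Ka x [CH3NH3+]) = sqrt(2.27e-11 x 0.08290) = 1.37e-6 M.
pH = -log(1.37e-6) = 5.86.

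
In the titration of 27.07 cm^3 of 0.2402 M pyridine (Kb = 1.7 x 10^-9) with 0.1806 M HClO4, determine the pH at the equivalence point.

n(C5H5N) = 0.2402 x 0.02707 = 0.006502 mol; V(HClO4) at equivalence = 0.006502/0.1806 = 0.03600 L.
At equivalence the base is fully converted to C5H5NH+; total volume = 0.06307 L, so [C5H5NH+] = 0.006502/0.06307 = 0.1031 M.
Ka(C5H5NH+) = Kw/Kb = 1.0e-14 / 1.7 x 10^-9 = 5.88e-6.
[H^+] = sqrt(Ka x [C5H5NH+]) = sqrt(5.88e-6 x 0.1031) = 0.000779 M.
pH = -log(0.000779) = 3.11.

3.11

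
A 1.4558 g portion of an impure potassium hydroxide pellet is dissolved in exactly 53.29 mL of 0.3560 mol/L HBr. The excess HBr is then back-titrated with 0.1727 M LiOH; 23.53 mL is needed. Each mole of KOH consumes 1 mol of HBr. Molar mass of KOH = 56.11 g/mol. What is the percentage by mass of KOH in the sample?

57.5%

Total n(HBr) added = 0.3560 x 0.05329 = 0.01897 mol.
n(LiOH) used = 0.1727 x 0.02353 = 0.004064 mol, which equals the excess n(HBr).
So n(HBr) consumed by the sample = 0.01897 - 0.004064 = 0.01491 mol.
n(KOH) = 0.01491 / 1 = 0.01491 mol.
mass KOH = 0.01491 x 56.11 = 0.8365 g, so %KOH = 0.8365/1.4558 x 100 = 57.5%.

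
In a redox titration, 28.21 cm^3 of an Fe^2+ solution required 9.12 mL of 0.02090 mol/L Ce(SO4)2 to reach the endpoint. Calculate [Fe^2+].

0.00676 M

n(Ce(SO4)2) = 0.02090 x 0.009120 = 0.0001906 mol.
From the balanced equation, 1 mol Ce(SO4)2 reacts with 1 mol Fe^2+, so n(Fe^2+) = 0.0001906 x 1/1 = 0.0001906 mol.
[Fe^2+] = 0.0001906 / 0.02821 L = 0.00676 M.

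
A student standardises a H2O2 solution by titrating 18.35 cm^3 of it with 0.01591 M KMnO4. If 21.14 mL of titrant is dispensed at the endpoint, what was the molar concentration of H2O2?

0.0458 M

n(KMnO4) = 0.01591 x 0.02114 = 0.0003363 mol.
From the balanced equation, 2 mol KMnO4 reacts with 5 mol H2O2, so n(H2O2) = 0.0003363 x 5/2 = 0.0008408 mol.
[H2O2] = 0.0008408 / 0.01835 L = 0.0458 M.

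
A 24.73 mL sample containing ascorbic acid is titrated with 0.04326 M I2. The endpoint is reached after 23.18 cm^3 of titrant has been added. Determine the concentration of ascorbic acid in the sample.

0.0405 M

n(I2) = 0.04326 x 0.02318 = 0.001003 mol.
From the balanced equation, 1 mol I2 reacts with 1 mol ascorbic acid, so n(ascorbic acid) = 0.001003 x 1/1 = 0.001003 mol.
[ascorbic acid] = 0.001003 / 0.02473 L = 0.0405 M.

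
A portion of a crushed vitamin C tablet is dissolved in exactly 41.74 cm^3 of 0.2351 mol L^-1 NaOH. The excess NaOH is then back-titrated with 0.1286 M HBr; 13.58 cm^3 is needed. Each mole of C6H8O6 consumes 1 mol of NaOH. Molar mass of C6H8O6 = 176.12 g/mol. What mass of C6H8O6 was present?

Total n(NaOH) added = 0.2351 x 0.04174 = 0.009813 mol.
n(HBr) used = 0.1286 x 0.01358 = 0.001746 mol, which equals the excess n(NaOH).
So n(NaOH) consumed by the sample = 0.009813 - 0.001746 = 0.008067 mol.
n(C6H8O6) = 0.008067 / 1 = 0.008067 mol.
mass = 0.008067 mol x 176.12 g/mol = 1.42 g.

1.42 g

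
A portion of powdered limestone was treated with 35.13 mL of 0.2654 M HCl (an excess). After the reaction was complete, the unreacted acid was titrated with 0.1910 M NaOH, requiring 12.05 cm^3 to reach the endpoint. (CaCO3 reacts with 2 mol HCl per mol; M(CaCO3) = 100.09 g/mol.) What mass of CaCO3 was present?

Total n(HCl) added = 0.2654 x 0.03513 = 0.009324 mol.
n(NaOH) used = 0.1910 x 0.01205 = 0.002302 mol, which equals the excess n(HCl).
So n(HCl) consumed by the sample = 0.009324 - 0.002302 = 0.007022 mol.
n(CaCO3) = 0.007022 / 2 = 0.003511 mol.
mass = 0.003511 mol x 100.09 g/mol = 0.351 g.

0.351 g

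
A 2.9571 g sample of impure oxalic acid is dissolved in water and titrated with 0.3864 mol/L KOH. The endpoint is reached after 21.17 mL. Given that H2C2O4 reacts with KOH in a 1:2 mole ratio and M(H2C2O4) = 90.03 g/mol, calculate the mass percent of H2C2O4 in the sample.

12.5%

n(KOH) = 0.3864 x 0.02117 = 0.008180 mol.
n(H2C2O4) = 0.008180 / 2 = 0.004090 mol.
mass of H2C2O4 = 0.004090 x 90.03 = 0.3682 g.
% purity = 0.3682 / 2.9571 x 100 = 12.5%.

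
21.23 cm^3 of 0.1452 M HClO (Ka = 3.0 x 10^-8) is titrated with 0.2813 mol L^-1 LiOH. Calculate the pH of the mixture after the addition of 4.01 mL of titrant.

7.28

Initial n(HClO) = 0.1452 x 0.02123 = 0.003083 mol.
n(LiOH) added = 0.2813 x 0.004010 = 0.001128 mol, converting that many moles of HClO to ClO-.
Remaining n(HClO) = 0.001955 mol; n(ClO-) = 0.001128 mol.
By Henderson-Hasselbalch, pH = pKa + log([A^-]/[HA]) = 7.52 + log(0.001128/0.001955) = 7.52 + (-0.24) = 7.28.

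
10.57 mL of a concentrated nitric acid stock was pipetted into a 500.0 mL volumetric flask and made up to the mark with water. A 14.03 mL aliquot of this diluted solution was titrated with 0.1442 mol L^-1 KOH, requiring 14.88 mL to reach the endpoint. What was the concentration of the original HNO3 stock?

7.23 M

n(KOH) = 0.1442 x 0.01488 = 0.002146 mol.
n(HNO3) in the aliquot = 0.002146 mol.
[diluted HNO3] = 0.002146 / 0.01403 = 0.1529 M.
Dilution factor = 500.0/10.57 = 47.30, so [stock] = 0.1529 x 47.30 = 7.23 M.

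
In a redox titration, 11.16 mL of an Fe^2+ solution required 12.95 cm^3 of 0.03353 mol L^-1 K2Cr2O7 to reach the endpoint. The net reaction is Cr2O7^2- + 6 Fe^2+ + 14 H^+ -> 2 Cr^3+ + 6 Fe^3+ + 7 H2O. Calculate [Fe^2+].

n(K2Cr2O7) = 0.03353 x 0.01295 = 0.0004342 mol.
From the balanced equation, 1 mol K2Cr2O7 reacts with 6 mol Fe^2+, so n(Fe^2+) = 0.0004342 x 6/1 = 0.002605 mol.
[Fe^2+] = 0.002605 / 0.01116 L = 0.233 M.

0.233 M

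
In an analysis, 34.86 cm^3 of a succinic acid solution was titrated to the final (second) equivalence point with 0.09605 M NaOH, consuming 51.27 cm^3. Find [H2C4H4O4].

0.0706 M

n(NaOH) = 0.09605 x 0.05127 = 0.004924 mol.
At the final (second) equivalence point, 2 mol OH^- react per mol H2C4H4O4, so n(H2C4H4O4) = 0.004924 / 2 = 0.002462 mol.
[H2C4H4O4] = 0.002462 / 0.03486 L = 0.0706 M.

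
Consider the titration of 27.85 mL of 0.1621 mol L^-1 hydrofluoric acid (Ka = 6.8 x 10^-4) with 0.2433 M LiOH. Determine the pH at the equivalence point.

8.08

n(HF) = 0.1621 x 0.02785 = 0.004514 mol; V(LiOH) at equivalence = 0.004514/0.2433 = 0.01856 L.
At equivalence all the acid is converted to F-; total volume = 0.02785 + 0.01856 = 0.04641 L, so [F-] = 0.004514/0.04641 = 0.09728 M.
Kb = Kw/Ka = 1.0e-14 / 6.8 x 10^-4 = 1.47e-11.
[OH^-] = sqrt(Kb x [F-]) = sqrt(1.47e-11 x 0.09728) = 1.20e-6 M.
pOH = 5.92, so pH = 14.00 - 5.92 = 8.08.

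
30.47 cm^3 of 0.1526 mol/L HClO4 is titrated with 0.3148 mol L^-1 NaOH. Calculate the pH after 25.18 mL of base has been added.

n(acid) = 0.1526 x 0.03047 = 0.004650 mol; n(NaOH) added = 0.3148 x 0.02518 = 0.007927 mol.
Base is in excess by 0.007927 - 0.004650 = 0.003277 mol in a total volume of 0.05565 L.
[OH^-] = 0.003277/0.05565 = 0.05888 M, so pOH = 1.23 and pH = 14.00 - 1.23 = 12.77.

12.77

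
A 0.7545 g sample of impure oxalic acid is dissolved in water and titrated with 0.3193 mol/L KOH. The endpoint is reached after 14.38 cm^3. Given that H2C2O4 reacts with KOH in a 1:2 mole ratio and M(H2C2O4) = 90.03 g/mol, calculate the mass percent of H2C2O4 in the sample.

27.4%

n(KOH) = 0.3193 x 0.01438 = 0.004592 mol.
n(H2C2O4) = 0.004592 / 2 = 0.002296 mol.
mass of H2C2O4 = 0.002296 x 90.03 = 0.2067 g.
% purity = 0.2067 / 0.7545 x 100 = 27.4%.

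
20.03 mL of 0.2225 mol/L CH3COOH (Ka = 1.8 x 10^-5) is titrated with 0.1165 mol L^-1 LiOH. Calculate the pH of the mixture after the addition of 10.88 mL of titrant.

4.34

Initial n(CH3COOH) = 0.2225 x 0.02003 = 0.004457 mol.
n(LiOH) added = 0.1165 x 0.01088 = 0.001268 mol, converting that many moles of CH3COOH to CH3COO-.
Remaining n(CH3COOH) = 0.003189 mol; n(CH3COO-) = 0.001268 mol.
By Henderson-Hasselbalch, pH = pKa + log([A^-]/[HA]) = 4.74 + log(0.001268/0.003189) = 4.74 + (-0.40) = 4.34.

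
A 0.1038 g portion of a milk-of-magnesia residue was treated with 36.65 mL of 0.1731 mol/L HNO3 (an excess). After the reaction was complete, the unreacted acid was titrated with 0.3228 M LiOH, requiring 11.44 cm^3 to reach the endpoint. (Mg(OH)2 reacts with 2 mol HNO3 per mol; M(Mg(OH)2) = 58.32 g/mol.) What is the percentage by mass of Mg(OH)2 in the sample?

Total n(HNO3) added = 0.1731 x 0.03665 = 0.006344 mol.
n(LiOH) used = 0.3228 x 0.01144 = 0.003693 mol, which equals the excess n(HNO3).
So n(HNO3) consumed by the sample = 0.006344 - 0.003693 = 0.002651 mol.
n(Mg(OH)2) = 0.002651 / 2 = 0.001326 mol.
mass Mg(OH)2 = 0.001326 x 58.32 = 0.07731 g, so %Mg(OH)2 = 0.07731/0.1038 x 100 = 74.5%.

74.5%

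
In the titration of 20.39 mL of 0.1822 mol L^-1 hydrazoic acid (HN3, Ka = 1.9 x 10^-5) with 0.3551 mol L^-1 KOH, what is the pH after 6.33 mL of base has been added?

Initial n(HN3) = 0.1822 x 0.02039 = 0.003715 mol.
n(KOH) added = 0.3551 x 0.006330 = 0.002248 mol, converting that many moles of HN3 to N3-.
Remaining n(HN3) = 0.001467 mol; n(N3-) = 0.002248 mol.
By Henderson-Hasselbalch, pH = pKa + log([A^-]/[HA]) = 4.72 + log(0.002248/0.001467) = 4.72 + (+0.19) = 4.91.

4.91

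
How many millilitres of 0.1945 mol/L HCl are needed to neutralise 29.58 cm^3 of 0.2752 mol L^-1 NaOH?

41.9 mL

n(NaOH) = 0.2752 mol/L x 0.02958 L = 0.008140 mol.
At equivalence n(HCl) = n(NaOH) = 0.008140 mol.
V(HCl) = 0.008140 / 0.1945 = 0.04185 L = 41.9 mL.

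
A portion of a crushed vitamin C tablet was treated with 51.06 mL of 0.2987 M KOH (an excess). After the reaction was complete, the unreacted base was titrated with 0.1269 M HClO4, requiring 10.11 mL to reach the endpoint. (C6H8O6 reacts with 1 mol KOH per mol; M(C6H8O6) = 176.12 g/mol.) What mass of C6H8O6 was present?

Total n(KOH) added = 0.2987 x 0.05106 = 0.01525 mol.
n(HClO4) used = 0.1269 x 0.01011 = 0.001283 mol, which equals the excess n(KOH).
So n(KOH) consumed by the sample = 0.01525 - 0.001283 = 0.01397 mol.
n(C6H8O6) = 0.01397 / 1 = 0.01397 mol.
mass = 0.01397 mol x 176.12 g/mol = 2.46 g.

2.46 g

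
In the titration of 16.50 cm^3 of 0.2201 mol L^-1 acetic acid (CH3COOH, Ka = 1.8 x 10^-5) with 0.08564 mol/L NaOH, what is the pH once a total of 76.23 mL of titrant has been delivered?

12.49

n(acid) = 0.2201 x 0.01650 = 0.003632 mol; n(NaOH) added = 0.08564 x 0.07623 = 0.006528 mol.
Base is in excess by 0.006528 - 0.003632 = 0.002897 mol in a total volume of 0.09273 L.
[OH^-] = 0.002897/0.09273 = 0.03124 M, so pOH = 1.51 and pH = 14.00 - 1.51 = 12.49.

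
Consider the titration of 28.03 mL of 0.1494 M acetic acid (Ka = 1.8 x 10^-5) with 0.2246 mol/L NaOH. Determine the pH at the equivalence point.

8.85

n(CH3COOH) = 0.1494 x 0.02803 = 0.004188 mol; V(NaOH) at equivalence = 0.004188/0.2246 = 0.01865 L.
At equivalence all the acid is converted to CH3COO-; total volume = 0.02803 + 0.01865 = 0.04668 L, so [CH3COO-] = 0.004188/0.04668 = 0.08972 M.
Kb = Kw/Ka = 1.0e-14 / 1.8 x 10^-5 = 5.56e-10.
[OH^-] = sqrt(Kb x [CH3COO-]) = sqrt(5.56e-10 x 0.08972) = 7.06e-6 M.
pOH = 5.15, so pH = 14.00 - 5.15 = 8.85.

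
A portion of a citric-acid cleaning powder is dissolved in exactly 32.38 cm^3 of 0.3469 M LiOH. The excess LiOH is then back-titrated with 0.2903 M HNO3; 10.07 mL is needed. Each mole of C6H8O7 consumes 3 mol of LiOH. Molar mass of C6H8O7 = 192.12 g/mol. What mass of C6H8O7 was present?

Total n(LiOH) added = 0.3469 x 0.03238 = 0.01123 mol.
n(HNO3) used = 0.2903 x 0.01007 = 0.002923 mol, which equals the excess n(LiOH).
So n(LiOH) consumed by the sample = 0.01123 - 0.002923 = 0.008309 mol.
n(C6H8O7) = 0.008309 / 3 = 0.002770 mol.
mass = 0.002770 mol x 192.12 g/mol = 0.532 g.

0.532 g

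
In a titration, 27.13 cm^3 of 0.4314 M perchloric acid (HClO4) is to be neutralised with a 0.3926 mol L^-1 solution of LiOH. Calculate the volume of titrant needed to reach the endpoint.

n(HClO4) = 0.4314 mol/L x 0.02713 L = 0.01170 mol.
At equivalence n(LiOH) = n(HClO4) = 0.01170 mol.
V(LiOH) = 0.01170 / 0.3926 = 0.02981 L = 29.8 mL.

29.8 mL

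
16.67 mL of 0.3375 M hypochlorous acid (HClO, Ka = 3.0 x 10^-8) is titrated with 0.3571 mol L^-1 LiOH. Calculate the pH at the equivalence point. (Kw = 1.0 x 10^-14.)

n(HClO) = 0.3375 x 0.01667 = 0.005626 mol; V(LiOH) at equivalence = 0.005626/0.3571 = 0.01576 L.
At equivalence all the acid is converted to ClO-; total volume = 0.01667 + 0.01576 = 0.03243 L, so [ClO-] = 0.005626/0.03243 = 0.1735 M.
Kb = Kw/Ka = 1.0e-14 / 3.0 x 10^-8 = 3.33e-7.
[OH^-] = sqrt(Kb x [ClO-]) = sqrt(3.33e-7 x 0.1735) = 0.000240 M.
pOH = 3.62, so pH = 14.00 - 3.62 = 10.38.

10.38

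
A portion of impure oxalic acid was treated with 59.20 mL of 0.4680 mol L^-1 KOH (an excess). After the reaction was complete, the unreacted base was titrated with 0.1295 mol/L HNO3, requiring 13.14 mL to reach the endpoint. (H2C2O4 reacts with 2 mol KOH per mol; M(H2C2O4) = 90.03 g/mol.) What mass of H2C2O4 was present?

Total n(KOH) added = 0.4680 x 0.05920 = 0.02771 mol.
n(HNO3) used = 0.1295 x 0.01314 = 0.001702 mol, which equals the excess n(KOH).
So n(KOH) consumed by the sample = 0.02771 - 0.001702 = 0.02600 mol.
n(H2C2O4) = 0.02600 / 2 = 0.01300 mol.
mass = 0.01300 mol x 90.03 g/mol = 1.17 g.

1.17 g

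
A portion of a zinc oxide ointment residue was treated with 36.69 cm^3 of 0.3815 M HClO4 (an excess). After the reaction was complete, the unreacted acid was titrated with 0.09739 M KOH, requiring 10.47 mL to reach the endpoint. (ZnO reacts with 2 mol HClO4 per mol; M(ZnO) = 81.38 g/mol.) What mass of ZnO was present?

Total n(HClO4) added = 0.3815 x 0.03669 = 0.01400 mol.
n(KOH) used = 0.09739 x 0.01047 = 0.001020 mol, which equals the excess n(HClO4).
So n(HClO4) consumed by the sample = 0.01400 - 0.001020 = 0.01298 mol.
n(ZnO) = 0.01298 / 2 = 0.006489 mol.
mass = 0.006489 mol x 81.38 g/mol = 0.528 g.

0.528 g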